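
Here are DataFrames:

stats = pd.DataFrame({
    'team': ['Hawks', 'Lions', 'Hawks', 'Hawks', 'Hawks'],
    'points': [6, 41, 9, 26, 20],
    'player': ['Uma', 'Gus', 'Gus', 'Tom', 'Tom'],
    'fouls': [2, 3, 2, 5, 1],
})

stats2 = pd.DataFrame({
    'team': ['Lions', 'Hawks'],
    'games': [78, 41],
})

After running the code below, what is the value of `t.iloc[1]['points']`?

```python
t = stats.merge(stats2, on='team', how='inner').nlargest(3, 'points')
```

merge on 'team' (how='inner') → 5 rows:
    team  points player  fouls  games
0  Hawks       6    Uma      2     41
1  Lions      41    Gus      3     78
2  Hawks       9    Gus      2     41
3  Hawks      26    Tom      5     41
4  Hawks      20    Tom      1     41
take 3 rows with largest points:
    team  points player  fouls  games
1  Lions      41    Gus      3     78
3  Hawks      26    Tom      5     41
4  Hawks      20    Tom      1     41

26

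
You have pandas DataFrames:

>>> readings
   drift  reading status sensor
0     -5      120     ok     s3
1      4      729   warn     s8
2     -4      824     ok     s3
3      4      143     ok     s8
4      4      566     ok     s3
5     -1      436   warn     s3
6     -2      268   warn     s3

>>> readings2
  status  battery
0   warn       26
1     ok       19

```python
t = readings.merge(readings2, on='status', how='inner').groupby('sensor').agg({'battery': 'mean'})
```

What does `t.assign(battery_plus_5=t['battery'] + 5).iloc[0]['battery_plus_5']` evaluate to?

merge on 'status' (how='inner') → 7 rows:
   drift  reading status sensor  battery
0     -5      120     ok     s3       19
1      4      729   warn     s8       26
2     -4      824     ok     s3       19
3      4      143     ok     s8       19
4      4      566     ok     s3       19
5     -1      436   warn     s3       26
6     -2      268   warn     s3       26
group by sensor, mean of battery:
        battery
sensor         
s3         21.8
s8         22.5
add column battery_plus_5 = t['battery'] + 5:
        battery  battery_plus_5
sensor                         
s3         21.8            26.8
s8         22.5            27.5

26.8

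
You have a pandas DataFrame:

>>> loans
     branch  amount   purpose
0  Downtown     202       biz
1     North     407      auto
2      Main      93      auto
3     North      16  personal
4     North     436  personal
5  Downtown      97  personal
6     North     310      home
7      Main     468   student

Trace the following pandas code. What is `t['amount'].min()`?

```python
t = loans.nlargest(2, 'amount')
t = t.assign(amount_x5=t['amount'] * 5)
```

take 2 rows with largest amount:
  branch  amount   purpose
7   Main     468   student
4  North     436  personal
add column amount_x5 = t['amount'] * 5:
  branch  amount   purpose  amount_x5
7   Main     468   student       2340
4  North     436  personal       2180
So min() = 436.

436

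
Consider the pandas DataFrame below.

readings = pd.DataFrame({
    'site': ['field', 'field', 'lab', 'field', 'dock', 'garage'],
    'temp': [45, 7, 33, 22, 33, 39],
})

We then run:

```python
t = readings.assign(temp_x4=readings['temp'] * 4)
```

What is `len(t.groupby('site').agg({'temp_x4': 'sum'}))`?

add column temp_x4 = readings['temp'] * 4:
     site  temp  temp_x4
0   field    45      180
1   field     7       28
2     lab    33      132
3   field    22       88
4    dock    33      132
5  garage    39      156
group by site, sum of temp_x4:
        temp_x4
site           
dock        132
field       296
garage      156
lab         132

4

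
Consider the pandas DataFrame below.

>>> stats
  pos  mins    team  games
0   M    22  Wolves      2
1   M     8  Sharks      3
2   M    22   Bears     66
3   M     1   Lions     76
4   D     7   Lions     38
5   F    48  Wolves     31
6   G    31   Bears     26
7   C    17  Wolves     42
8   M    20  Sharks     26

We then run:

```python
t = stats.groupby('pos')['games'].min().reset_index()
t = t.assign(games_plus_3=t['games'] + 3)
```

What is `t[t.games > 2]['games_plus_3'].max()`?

45

group by pos, min of games:
pos
C    42
D    38
F    31
G    26
M     2
Name: games, dtype: int64
reset_index():
  pos  games
0   C     42
1   D     38
2   F     31
3   G     26
4   M      2
add column games_plus_3 = t['games'] + 3:
  pos  games  games_plus_3
0   C     42            45
1   D     38            41
2   F     31            34
3   G     26            29
4   M      2             5
filter rows where games > 2:
  pos  games  games_plus_3
0   C     42            45
1   D     38            41
2   F     31            34
3   G     26            29
So max() = 45.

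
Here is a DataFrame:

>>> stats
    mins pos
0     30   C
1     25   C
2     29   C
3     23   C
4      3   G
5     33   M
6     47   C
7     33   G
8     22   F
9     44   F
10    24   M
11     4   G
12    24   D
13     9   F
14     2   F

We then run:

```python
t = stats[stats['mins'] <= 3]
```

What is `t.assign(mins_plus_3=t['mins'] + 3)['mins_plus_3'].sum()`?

filter rows where mins <= 3:
    mins pos
4      3   G
14     2   F
add column mins_plus_3 = t['mins'] + 3:
    mins pos  mins_plus_3
4      3   G            6
14     2   F            5

11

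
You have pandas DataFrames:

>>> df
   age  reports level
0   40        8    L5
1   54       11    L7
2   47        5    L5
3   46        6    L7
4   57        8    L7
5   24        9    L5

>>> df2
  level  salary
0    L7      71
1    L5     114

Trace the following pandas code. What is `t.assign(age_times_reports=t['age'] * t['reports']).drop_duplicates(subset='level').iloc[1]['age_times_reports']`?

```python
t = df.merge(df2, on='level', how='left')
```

merge on 'level' (how='left') → 6 rows:
   age  reports level  salary
0   40        8    L5     114
1   54       11    L7      71
2   47        5    L5     114
3   46        6    L7      71
4   57        8    L7      71
5   24        9    L5     114
add column age_times_reports = t['age'] * t['reports']:
   age  reports level  salary  age_times_reports
0   40        8    L5     114                320
1   54       11    L7      71                594
2   47        5    L5     114                235
3   46        6    L7      71                276
4   57        8    L7      71                456
5   24        9    L5     114                216
drop duplicate level (keep=first):
   age  reports level  salary  age_times_reports
0   40        8    L5     114                320
1   54       11    L7      71                594
Reading off the value at position 1, column 'age_times_reports', we get 594.

594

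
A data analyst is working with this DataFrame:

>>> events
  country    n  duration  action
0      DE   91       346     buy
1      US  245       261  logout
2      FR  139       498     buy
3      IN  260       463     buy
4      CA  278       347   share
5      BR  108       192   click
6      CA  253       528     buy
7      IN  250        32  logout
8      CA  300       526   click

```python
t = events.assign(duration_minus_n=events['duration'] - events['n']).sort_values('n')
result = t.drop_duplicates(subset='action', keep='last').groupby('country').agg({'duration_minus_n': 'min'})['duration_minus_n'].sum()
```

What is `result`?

add column duration_minus_n = events['duration'] - events['n']:
  country    n  duration  action  duration_minus_n
0      DE   91       346     buy               255
1      US  245       261  logout                16
2      FR  139       498     buy               359
3      IN  260       463     buy               203
4      CA  278       347   share                69
5      BR  108       192   click                84
6      CA  253       528     buy               275
7      IN  250        32  logout              -218
8      CA  300       526   click               226
sort by n:
  country    n  duration  action  duration_minus_n
0      DE   91       346     buy               255
5      BR  108       192   click                84
2      FR  139       498     buy               359
1      US  245       261  logout                16
7      IN  250        32  logout              -218
6      CA  253       528     buy               275
3      IN  260       463     buy               203
4      CA  278       347   share                69
8      CA  300       526   click               226
drop duplicate action (keep=last):
  country    n  duration  action  duration_minus_n
7      IN  250        32  logout              -218
3      IN  260       463     buy               203
4      CA  278       347   share                69
8      CA  300       526   click               226
group by country, min of duration_minus_n:
         duration_minus_n
country                  
CA                     69
IN                   -218
So sum() = -149.

-149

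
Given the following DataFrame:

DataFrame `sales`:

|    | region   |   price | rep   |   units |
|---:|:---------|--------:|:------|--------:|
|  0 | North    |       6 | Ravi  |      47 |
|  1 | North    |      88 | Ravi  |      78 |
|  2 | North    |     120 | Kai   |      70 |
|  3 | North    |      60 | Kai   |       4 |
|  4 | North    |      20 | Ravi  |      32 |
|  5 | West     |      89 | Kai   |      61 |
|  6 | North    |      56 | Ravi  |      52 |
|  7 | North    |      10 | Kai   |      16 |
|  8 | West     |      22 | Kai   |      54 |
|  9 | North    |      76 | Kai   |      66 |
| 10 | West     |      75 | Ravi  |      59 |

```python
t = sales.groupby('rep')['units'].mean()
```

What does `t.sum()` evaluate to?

98.7666666667

group by rep, mean of units:
rep
Kai     45.166667
Ravi    53.600000
Name: units, dtype: float64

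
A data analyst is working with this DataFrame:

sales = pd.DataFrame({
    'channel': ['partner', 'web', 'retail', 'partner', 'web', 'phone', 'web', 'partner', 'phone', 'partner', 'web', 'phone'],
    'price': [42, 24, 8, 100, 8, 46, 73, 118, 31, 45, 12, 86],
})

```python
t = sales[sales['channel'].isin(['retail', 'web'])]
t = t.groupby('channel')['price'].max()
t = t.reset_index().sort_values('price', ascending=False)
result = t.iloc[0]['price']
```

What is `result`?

73

filter rows where channel in ['retail', 'web']:
   channel  price
1      web     24
2   retail      8
4      web      8
6      web     73
10     web     12
group by channel, max of price:
channel
retail     8
web       73
Name: price, dtype: int64
reset_index():
  channel  price
0  retail      8
1     web     73
sort by price descending:
  channel  price
1     web     73
0  retail      8
Then the value at position 0, column 'price': 73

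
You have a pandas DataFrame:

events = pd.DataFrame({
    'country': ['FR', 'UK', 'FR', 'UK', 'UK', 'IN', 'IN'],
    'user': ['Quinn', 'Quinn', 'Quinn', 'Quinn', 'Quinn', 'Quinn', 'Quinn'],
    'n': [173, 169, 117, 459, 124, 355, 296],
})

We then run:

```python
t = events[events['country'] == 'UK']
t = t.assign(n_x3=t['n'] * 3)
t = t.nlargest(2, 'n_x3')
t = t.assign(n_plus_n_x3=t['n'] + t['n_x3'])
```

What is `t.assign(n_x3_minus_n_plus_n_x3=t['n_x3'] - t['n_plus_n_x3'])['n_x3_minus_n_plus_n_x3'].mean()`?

filter rows where country == 'UK':
  country   user    n
1      UK  Quinn  169
3      UK  Quinn  459
4      UK  Quinn  124
add column n_x3 = t['n'] * 3:
  country   user    n  n_x3
1      UK  Quinn  169   507
3      UK  Quinn  459  1377
4      UK  Quinn  124   372
take 2 rows with largest n_x3:
  country   user    n  n_x3
3      UK  Quinn  459  1377
1      UK  Quinn  169   507
add column n_plus_n_x3 = t['n'] + t['n_x3']:
  country   user    n  n_x3  n_plus_n_x3
3      UK  Quinn  459  1377         1836
1      UK  Quinn  169   507          676
add column n_x3_minus_n_plus_n_x3 = t['n_x3'] - t['n_plus_n_x3']:
  country   user    n  n_x3  n_plus_n_x3  n_x3_minus_n_plus_n_x3
3      UK  Quinn  459  1377         1836                    -459
1      UK  Quinn  169   507          676                    -169
Taking the mean of column 'n_x3_minus_n_plus_n_x3' gives -314.0.

-314.0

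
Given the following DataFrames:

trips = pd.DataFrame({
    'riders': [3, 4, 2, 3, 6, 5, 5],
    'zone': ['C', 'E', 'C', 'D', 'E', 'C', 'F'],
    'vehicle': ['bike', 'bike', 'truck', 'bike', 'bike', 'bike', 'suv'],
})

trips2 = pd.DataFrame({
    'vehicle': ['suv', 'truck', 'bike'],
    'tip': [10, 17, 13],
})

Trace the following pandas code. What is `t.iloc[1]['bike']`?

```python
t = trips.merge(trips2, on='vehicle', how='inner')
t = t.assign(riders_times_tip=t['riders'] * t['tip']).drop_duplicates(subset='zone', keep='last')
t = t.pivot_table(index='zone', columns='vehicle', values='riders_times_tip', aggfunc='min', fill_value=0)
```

39

merge on 'vehicle' (how='inner') → 7 rows:
   riders zone vehicle  tip
0       3    C    bike   13
1       4    E    bike   13
2       2    C   truck   17
3       3    D    bike   13
4       6    E    bike   13
5       5    C    bike   13
6       5    F     suv   10
add column riders_times_tip = t['riders'] * t['tip']:
   riders zone vehicle  tip  riders_times_tip
0       3    C    bike   13                39
1       4    E    bike   13                52
2       2    C   truck   17                34
3       3    D    bike   13                39
4       6    E    bike   13                78
5       5    C    bike   13                65
6       5    F     suv   10                50
drop duplicate zone (keep=last):
   riders zone vehicle  tip  riders_times_tip
3       3    D    bike   13                39
4       6    E    bike   13                78
5       5    C    bike   13                65
6       5    F     suv   10                50
pivot: rows=zone, cols=vehicle, min(riders_times_tip):
vehicle  bike  suv
zone              
C          65    0
D          39    0
E          78    0
F           0   50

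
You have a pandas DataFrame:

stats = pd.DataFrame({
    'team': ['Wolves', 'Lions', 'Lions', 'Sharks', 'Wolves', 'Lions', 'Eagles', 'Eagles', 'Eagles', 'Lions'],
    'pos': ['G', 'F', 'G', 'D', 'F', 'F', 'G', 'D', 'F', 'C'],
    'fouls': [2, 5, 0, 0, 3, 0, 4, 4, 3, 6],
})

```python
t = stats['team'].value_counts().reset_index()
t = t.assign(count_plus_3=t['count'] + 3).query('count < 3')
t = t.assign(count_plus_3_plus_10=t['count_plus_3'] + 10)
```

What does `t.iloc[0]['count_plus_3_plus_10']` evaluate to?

15

value_counts of team:
team
Lions     4
Eagles    3
Wolves    2
Sharks    1
Name: count, dtype: int64
reset_index():
     team  count
0   Lions      4
1  Eagles      3
2  Wolves      2
3  Sharks      1
add column count_plus_3 = t['count'] + 3:
     team  count  count_plus_3
0   Lions      4             7
1  Eagles      3             6
2  Wolves      2             5
3  Sharks      1             4
filter rows where count < 3:
     team  count  count_plus_3
2  Wolves      2             5
3  Sharks      1             4
add column count_plus_3_plus_10 = t['count_plus_3'] + 10:
     team  count  count_plus_3  count_plus_3_plus_10
2  Wolves      2             5                    15
3  Sharks      1             4                    14
value at position 0, column 'count_plus_3_plus_10' → 15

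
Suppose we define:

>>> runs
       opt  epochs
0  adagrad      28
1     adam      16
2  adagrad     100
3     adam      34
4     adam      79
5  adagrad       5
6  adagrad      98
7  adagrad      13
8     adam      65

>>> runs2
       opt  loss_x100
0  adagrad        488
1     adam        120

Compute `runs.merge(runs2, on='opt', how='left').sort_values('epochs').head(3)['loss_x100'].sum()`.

1096

merge on 'opt' (how='left') → 9 rows:
       opt  epochs  loss_x100
0  adagrad      28        488
1     adam      16        120
2  adagrad     100        488
3     adam      34        120
4     adam      79        120
5  adagrad       5        488
6  adagrad      98        488
7  adagrad      13        488
8     adam      65        120
sort by epochs:
       opt  epochs  loss_x100
5  adagrad       5        488
7  adagrad      13        488
1     adam      16        120
0  adagrad      28        488
3     adam      34        120
8     adam      65        120
4     adam      79        120
6  adagrad      98        488
2  adagrad     100        488
take first 3 rows:
       opt  epochs  loss_x100
5  adagrad       5        488
7  adagrad      13        488
1     adam      16        120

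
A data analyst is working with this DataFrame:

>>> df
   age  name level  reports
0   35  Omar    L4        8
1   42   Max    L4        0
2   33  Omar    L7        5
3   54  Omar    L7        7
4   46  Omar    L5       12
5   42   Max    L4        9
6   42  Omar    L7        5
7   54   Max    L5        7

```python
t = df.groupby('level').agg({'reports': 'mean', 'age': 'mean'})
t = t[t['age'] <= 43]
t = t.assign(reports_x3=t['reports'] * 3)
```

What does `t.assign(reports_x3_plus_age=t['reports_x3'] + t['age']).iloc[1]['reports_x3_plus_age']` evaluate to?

60.0

group by level: mean(reports), mean(age):
        reports        age
level                     
L4     5.666667  39.666667
L5     9.500000  50.000000
L7     5.666667  43.000000
filter rows where age <= 43:
        reports        age
level                     
L4     5.666667  39.666667
L7     5.666667  43.000000
add column reports_x3 = t['reports'] * 3:
        reports        age  reports_x3
level                                 
L4     5.666667  39.666667        17.0
L7     5.666667  43.000000        17.0
add column reports_x3_plus_age = t['reports_x3'] + t['age']:
        reports        age  reports_x3  reports_x3_plus_age
level                                                      
L4     5.666667  39.666667        17.0            56.666667
L7     5.666667  43.000000        17.0            60.000000
Hence 60.0.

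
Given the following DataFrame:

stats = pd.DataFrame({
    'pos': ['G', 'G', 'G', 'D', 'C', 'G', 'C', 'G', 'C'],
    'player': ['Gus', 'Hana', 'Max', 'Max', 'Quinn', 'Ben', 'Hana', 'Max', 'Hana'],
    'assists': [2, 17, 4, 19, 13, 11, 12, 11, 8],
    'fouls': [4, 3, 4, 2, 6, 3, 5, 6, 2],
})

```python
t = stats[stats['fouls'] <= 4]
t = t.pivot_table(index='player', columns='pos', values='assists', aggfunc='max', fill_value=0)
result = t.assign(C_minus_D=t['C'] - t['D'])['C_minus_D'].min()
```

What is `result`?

filter rows where fouls <= 4:
  pos player  assists  fouls
0   G    Gus        2      4
1   G   Hana       17      3
2   G    Max        4      4
3   D    Max       19      2
5   G    Ben       11      3
8   C   Hana        8      2
pivot: rows=player, cols=pos, max(assists):
pos     C   D   G
player           
Ben     0   0  11
Gus     0   0   2
Hana    8   0  17
Max     0  19   4
add column C_minus_D = t['C'] - t['D']:
pos     C   D   G  C_minus_D
player                      
Ben     0   0  11          0
Gus     0   0   2          0
Hana    8   0  17          8
Max     0  19   4        -19

-19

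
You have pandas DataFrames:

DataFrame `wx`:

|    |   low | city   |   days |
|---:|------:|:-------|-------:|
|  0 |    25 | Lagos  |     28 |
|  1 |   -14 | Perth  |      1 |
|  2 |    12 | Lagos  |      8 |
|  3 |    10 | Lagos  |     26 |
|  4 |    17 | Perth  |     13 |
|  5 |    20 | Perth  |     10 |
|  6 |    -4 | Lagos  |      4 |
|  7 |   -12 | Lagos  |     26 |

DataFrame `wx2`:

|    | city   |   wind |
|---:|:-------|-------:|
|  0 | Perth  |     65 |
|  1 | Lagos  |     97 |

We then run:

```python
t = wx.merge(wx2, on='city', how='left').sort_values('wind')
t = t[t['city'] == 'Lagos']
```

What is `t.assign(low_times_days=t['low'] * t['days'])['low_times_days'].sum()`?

merge on 'city' (how='left') → 8 rows:
   low   city  days  wind
0   25  Lagos    28    97
1  -14  Perth     1    65
2   12  Lagos     8    97
3   10  Lagos    26    97
4   17  Perth    13    65
5   20  Perth    10    65
6   -4  Lagos     4    97
7  -12  Lagos    26    97
sort by wind:
   low   city  days  wind
1  -14  Perth     1    65
4   17  Perth    13    65
5   20  Perth    10    65
0   25  Lagos    28    97
2   12  Lagos     8    97
3   10  Lagos    26    97
6   -4  Lagos     4    97
7  -12  Lagos    26    97
filter rows where city == 'Lagos':
   low   city  days  wind
0   25  Lagos    28    97
2   12  Lagos     8    97
3   10  Lagos    26    97
6   -4  Lagos     4    97
7  -12  Lagos    26    97
add column low_times_days = t['low'] * t['days']:
   low   city  days  wind  low_times_days
0   25  Lagos    28    97             700
2   12  Lagos     8    97              96
3   10  Lagos    26    97             260
6   -4  Lagos     4    97             -16
7  -12  Lagos    26    97            -312
Finally, sum of column 'low_times_days' = 728.

728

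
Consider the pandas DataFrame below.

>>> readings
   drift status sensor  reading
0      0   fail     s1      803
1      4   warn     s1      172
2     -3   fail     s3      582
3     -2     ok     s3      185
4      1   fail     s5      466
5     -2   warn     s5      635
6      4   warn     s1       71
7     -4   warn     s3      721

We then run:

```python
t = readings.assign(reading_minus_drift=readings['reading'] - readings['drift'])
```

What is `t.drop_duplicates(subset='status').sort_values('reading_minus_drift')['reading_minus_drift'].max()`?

803

add column reading_minus_drift = readings['reading'] - readings['drift']:
   drift status sensor  reading  reading_minus_drift
0      0   fail     s1      803                  803
1      4   warn     s1      172                  168
2     -3   fail     s3      582                  585
3     -2     ok     s3      185                  187
4      1   fail     s5      466                  465
5     -2   warn     s5      635                  637
6      4   warn     s1       71                   67
7     -4   warn     s3      721                  725
drop duplicate status (keep=first):
   drift status sensor  reading  reading_minus_drift
0      0   fail     s1      803                  803
1      4   warn     s1      172                  168
3     -2     ok     s3      185                  187
sort by reading_minus_drift:
   drift status sensor  reading  reading_minus_drift
1      4   warn     s1      172                  168
3     -2     ok     s3      185                  187
0      0   fail     s1      803                  803
max of column 'reading_minus_drift' → 803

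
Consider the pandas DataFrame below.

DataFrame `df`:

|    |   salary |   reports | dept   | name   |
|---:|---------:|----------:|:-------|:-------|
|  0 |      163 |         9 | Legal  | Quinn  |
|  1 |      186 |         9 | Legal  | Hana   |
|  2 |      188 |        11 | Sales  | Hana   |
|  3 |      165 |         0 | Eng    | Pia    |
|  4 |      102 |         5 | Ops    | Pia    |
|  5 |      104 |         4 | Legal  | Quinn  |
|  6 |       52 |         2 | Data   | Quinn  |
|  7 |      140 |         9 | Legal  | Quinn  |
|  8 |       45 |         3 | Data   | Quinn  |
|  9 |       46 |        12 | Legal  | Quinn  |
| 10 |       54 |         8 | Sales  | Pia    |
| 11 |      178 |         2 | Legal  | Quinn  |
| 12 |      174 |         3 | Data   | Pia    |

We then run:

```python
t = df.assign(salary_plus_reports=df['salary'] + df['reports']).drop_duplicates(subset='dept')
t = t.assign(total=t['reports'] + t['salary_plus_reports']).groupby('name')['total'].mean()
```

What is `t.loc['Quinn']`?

118.5

add column salary_plus_reports = df['salary'] + df['reports']:
    salary  reports   dept   name  salary_plus_reports
0      163        9  Legal  Quinn                  172
1      186        9  Legal   Hana                  195
2      188       11  Sales   Hana                  199
3      165        0    Eng    Pia                  165
4      102        5    Ops    Pia                  107
5      104        4  Legal  Quinn                  108
6       52        2   Data  Quinn                   54
7      140        9  Legal  Quinn                  149
8       45        3   Data  Quinn                   48
9       46       12  Legal  Quinn                   58
10      54        8  Sales    Pia                   62
11     178        2  Legal  Quinn                  180
12     174        3   Data    Pia                  177
drop duplicate dept (keep=first):
   salary  reports   dept   name  salary_plus_reports
0     163        9  Legal  Quinn                  172
2     188       11  Sales   Hana                  199
3     165        0    Eng    Pia                  165
4     102        5    Ops    Pia                  107
6      52        2   Data  Quinn                   54
add column total = t['reports'] + t['salary_plus_reports']:
   salary  reports   dept   name  salary_plus_reports  total
0     163        9  Legal  Quinn                  172    181
2     188       11  Sales   Hana                  199    210
3     165        0    Eng    Pia                  165    165
4     102        5    Ops    Pia                  107    112
6      52        2   Data  Quinn                   54     56
group by name, mean of total:
name
Hana     210.0
Pia      138.5
Quinn    118.5
Name: total, dtype: float64
Reading off the value at index 'Quinn', we get 118.5.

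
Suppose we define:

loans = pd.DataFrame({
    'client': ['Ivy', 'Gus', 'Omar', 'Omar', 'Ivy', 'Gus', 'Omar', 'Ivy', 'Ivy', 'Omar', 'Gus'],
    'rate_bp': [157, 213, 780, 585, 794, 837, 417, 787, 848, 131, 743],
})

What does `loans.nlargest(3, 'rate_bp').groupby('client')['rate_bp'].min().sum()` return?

take 3 rows with largest rate_bp:
  client  rate_bp
8    Ivy      848
5    Gus      837
4    Ivy      794
group by client, min of rate_bp:
client
Gus    837
Ivy    794
Name: rate_bp, dtype: int64

1631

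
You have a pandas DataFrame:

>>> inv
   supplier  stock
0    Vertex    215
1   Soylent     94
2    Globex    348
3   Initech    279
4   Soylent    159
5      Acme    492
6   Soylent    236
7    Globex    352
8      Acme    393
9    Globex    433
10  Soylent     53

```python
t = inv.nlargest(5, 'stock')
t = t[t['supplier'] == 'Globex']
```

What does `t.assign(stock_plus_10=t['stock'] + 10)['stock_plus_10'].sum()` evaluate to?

take 5 rows with largest stock:
  supplier  stock
5     Acme    492
9   Globex    433
8     Acme    393
7   Globex    352
2   Globex    348
filter rows where supplier == 'Globex':
  supplier  stock
9   Globex    433
7   Globex    352
2   Globex    348
add column stock_plus_10 = t['stock'] + 10:
  supplier  stock  stock_plus_10
9   Globex    433            443
7   Globex    352            362
2   Globex    348            358
The sum of column 'stock_plus_10' is 1163.

1163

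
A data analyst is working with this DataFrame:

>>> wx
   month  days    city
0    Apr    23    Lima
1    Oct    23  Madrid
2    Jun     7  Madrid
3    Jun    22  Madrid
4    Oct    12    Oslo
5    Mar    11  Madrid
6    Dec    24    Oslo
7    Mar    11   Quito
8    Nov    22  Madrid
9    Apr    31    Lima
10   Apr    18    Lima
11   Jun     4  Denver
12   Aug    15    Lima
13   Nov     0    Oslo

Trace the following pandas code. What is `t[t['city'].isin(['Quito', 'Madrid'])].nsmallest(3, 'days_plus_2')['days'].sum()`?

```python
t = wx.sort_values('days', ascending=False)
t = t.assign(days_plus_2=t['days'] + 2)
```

sort by days descending:
   month  days    city
9    Apr    31    Lima
6    Dec    24    Oslo
0    Apr    23    Lima
1    Oct    23  Madrid
3    Jun    22  Madrid
8    Nov    22  Madrid
10   Apr    18    Lima
12   Aug    15    Lima
4    Oct    12    Oslo
5    Mar    11  Madrid
7    Mar    11   Quito
2    Jun     7  Madrid
11   Jun     4  Denver
13   Nov     0    Oslo
add column days_plus_2 = t['days'] + 2:
   month  days    city  days_plus_2
9    Apr    31    Lima           33
6    Dec    24    Oslo           26
0    Apr    23    Lima           25
1    Oct    23  Madrid           25
3    Jun    22  Madrid           24
8    Nov    22  Madrid           24
10   Apr    18    Lima           20
12   Aug    15    Lima           17
4    Oct    12    Oslo           14
5    Mar    11  Madrid           13
7    Mar    11   Quito           13
2    Jun     7  Madrid            9
11   Jun     4  Denver            6
13   Nov     0    Oslo            2
filter rows where city in ['Quito', 'Madrid']:
  month  days    city  days_plus_2
1   Oct    23  Madrid           25
3   Jun    22  Madrid           24
8   Nov    22  Madrid           24
5   Mar    11  Madrid           13
7   Mar    11   Quito           13
2   Jun     7  Madrid            9
take 3 rows with smallest days_plus_2:
  month  days    city  days_plus_2
2   Jun     7  Madrid            9
5   Mar    11  Madrid           13
7   Mar    11   Quito           13
Taking the sum of column 'days' gives 29.

29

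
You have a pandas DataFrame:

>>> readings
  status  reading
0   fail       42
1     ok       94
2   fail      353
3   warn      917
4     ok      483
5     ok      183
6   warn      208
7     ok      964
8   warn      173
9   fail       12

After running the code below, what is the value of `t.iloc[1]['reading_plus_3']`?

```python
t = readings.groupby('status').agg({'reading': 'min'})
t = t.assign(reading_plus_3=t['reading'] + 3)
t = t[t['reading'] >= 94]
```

176

group by status, min of reading:
        reading
status         
fail         12
ok           94
warn        173
add column reading_plus_3 = t['reading'] + 3:
        reading  reading_plus_3
status                         
fail         12              15
ok           94              97
warn        173             176
filter rows where reading >= 94:
        reading  reading_plus_3
status                         
ok           94              97
warn        173             176
So iloc[1]['reading_plus_3'] = 176.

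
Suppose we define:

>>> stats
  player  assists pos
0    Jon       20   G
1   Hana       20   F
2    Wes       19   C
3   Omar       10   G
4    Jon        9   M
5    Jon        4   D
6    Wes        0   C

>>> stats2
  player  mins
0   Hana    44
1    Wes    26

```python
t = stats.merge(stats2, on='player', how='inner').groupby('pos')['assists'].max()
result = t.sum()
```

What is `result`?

39

merge on 'player' (how='inner') → 3 rows:
  player  assists pos  mins
0   Hana       20   F    44
1    Wes       19   C    26
2    Wes        0   C    26
group by pos, max of assists:
pos
C    19
F    20
Name: assists, dtype: int64
Reading off the sum of the resulting series, we get 39.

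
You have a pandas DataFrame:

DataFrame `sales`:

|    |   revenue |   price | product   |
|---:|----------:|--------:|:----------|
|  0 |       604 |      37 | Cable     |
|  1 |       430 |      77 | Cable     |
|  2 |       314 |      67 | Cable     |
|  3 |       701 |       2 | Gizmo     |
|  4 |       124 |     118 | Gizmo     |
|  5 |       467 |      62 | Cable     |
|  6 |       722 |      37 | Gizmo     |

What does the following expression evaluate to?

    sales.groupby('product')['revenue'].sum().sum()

3362

group by product, sum of revenue:
product
Cable    1815
Gizmo    1547
Name: revenue, dtype: int64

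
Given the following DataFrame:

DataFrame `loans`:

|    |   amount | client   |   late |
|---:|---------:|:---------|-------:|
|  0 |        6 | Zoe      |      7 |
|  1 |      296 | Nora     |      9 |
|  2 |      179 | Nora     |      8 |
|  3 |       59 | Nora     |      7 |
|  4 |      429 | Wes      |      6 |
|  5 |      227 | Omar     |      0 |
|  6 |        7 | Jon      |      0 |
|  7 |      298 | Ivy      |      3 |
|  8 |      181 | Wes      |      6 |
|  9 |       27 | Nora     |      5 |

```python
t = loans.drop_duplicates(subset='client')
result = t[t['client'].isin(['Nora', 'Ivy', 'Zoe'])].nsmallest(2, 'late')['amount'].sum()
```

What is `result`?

304

drop duplicate client (keep=first):
   amount client  late
0       6    Zoe     7
1     296   Nora     9
4     429    Wes     6
5     227   Omar     0
6       7    Jon     0
7     298    Ivy     3
filter rows where client in ['Nora', 'Ivy', 'Zoe']:
   amount client  late
0       6    Zoe     7
1     296   Nora     9
7     298    Ivy     3
take 2 rows with smallest late:
   amount client  late
7     298    Ivy     3
0       6    Zoe     7
So sum() = 304.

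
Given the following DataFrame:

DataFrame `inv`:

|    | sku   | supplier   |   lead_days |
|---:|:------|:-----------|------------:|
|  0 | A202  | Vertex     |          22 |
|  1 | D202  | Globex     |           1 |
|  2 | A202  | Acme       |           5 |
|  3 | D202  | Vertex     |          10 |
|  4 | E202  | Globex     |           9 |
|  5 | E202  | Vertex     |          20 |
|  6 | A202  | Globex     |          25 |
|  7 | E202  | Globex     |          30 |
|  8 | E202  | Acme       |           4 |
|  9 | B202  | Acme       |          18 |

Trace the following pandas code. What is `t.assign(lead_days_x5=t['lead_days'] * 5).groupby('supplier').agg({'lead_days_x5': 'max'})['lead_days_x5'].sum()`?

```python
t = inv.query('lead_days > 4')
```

filter rows where lead_days > 4:
    sku supplier  lead_days
0  A202   Vertex         22
2  A202     Acme          5
3  D202   Vertex         10
4  E202   Globex          9
5  E202   Vertex         20
6  A202   Globex         25
7  E202   Globex         30
9  B202     Acme         18
add column lead_days_x5 = t['lead_days'] * 5:
    sku supplier  lead_days  lead_days_x5
0  A202   Vertex         22           110
2  A202     Acme          5            25
3  D202   Vertex         10            50
4  E202   Globex          9            45
5  E202   Vertex         20           100
6  A202   Globex         25           125
7  E202   Globex         30           150
9  B202     Acme         18            90
group by supplier, max of lead_days_x5:
          lead_days_x5
supplier              
Acme                90
Globex             150
Vertex             110
sum of column 'lead_days_x5' → 350

350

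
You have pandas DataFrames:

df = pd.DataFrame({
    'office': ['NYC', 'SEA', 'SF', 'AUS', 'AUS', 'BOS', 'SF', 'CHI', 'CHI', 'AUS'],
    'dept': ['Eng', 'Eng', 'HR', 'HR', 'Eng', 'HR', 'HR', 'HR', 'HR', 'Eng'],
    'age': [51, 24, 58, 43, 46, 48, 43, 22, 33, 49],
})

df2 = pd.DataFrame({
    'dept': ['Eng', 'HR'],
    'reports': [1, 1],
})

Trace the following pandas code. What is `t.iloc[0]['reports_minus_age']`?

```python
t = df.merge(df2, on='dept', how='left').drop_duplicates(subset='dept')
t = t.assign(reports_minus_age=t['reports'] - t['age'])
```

-50

merge on 'dept' (how='left') → 10 rows:
  office dept  age  reports
0    NYC  Eng   51        1
1    SEA  Eng   24        1
2     SF   HR   58        1
3    AUS   HR   43        1
4    AUS  Eng   46        1
5    BOS   HR   48        1
6     SF   HR   43        1
7    CHI   HR   22        1
8    CHI   HR   33        1
9    AUS  Eng   49        1
drop duplicate dept (keep=first):
  office dept  age  reports
0    NYC  Eng   51        1
2     SF   HR   58        1
add column reports_minus_age = t['reports'] - t['age']:
  office dept  age  reports  reports_minus_age
0    NYC  Eng   51        1                -50
2     SF   HR   58        1                -57
So iloc[0]['reports_minus_age'] = -50.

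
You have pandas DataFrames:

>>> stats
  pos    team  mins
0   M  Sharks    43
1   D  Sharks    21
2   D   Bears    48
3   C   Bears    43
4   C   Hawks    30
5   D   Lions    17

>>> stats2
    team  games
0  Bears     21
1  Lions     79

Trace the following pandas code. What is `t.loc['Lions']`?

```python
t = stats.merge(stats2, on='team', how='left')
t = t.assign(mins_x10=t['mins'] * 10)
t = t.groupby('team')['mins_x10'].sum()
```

merge on 'team' (how='left') → 6 rows:
  pos    team  mins  games
0   M  Sharks    43    NaN
1   D  Sharks    21    NaN
2   D   Bears    48   21.0
3   C   Bears    43   21.0
4   C   Hawks    30    NaN
5   D   Lions    17   79.0
add column mins_x10 = t['mins'] * 10:
  pos    team  mins  games  mins_x10
0   M  Sharks    43    NaN       430
1   D  Sharks    21    NaN       210
2   D   Bears    48   21.0       480
3   C   Bears    43   21.0       430
4   C   Hawks    30    NaN       300
5   D   Lions    17   79.0       170
group by team, sum of mins_x10:
team
Bears     910
Hawks     300
Lions     170
Sharks    640
Name: mins_x10, dtype: int64
So loc['Lions'] = 170.

170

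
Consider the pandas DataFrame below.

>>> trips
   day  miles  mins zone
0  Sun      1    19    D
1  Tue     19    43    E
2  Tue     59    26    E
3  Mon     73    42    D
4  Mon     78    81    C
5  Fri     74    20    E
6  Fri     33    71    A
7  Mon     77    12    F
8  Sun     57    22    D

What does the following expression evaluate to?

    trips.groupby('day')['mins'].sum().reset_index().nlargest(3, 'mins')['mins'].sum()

295

group by day, sum of mins:
day
Fri     91
Mon    135
Sun     41
Tue     69
Name: mins, dtype: int64
reset_index():
   day  mins
0  Fri    91
1  Mon   135
2  Sun    41
3  Tue    69
take 3 rows with largest mins:
   day  mins
1  Mon   135
0  Fri    91
3  Tue    69
sum of column 'mins' → 295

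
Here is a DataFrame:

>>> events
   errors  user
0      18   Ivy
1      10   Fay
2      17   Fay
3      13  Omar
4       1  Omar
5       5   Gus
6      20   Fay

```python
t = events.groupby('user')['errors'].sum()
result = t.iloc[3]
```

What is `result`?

14

group by user, sum of errors:
user
Fay     47
Gus      5
Ivy     18
Omar    14
Name: errors, dtype: int64
Hence 14.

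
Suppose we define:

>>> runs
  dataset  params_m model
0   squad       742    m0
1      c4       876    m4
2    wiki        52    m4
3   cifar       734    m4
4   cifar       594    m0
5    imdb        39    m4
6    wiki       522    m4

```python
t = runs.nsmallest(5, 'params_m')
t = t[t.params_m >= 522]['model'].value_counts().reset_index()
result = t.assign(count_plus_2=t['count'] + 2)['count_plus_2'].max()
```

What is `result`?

take 5 rows with smallest params_m:
  dataset  params_m model
5    imdb        39    m4
2    wiki        52    m4
6    wiki       522    m4
4   cifar       594    m0
3   cifar       734    m4
filter rows where params_m >= 522:
  dataset  params_m model
6    wiki       522    m4
4   cifar       594    m0
3   cifar       734    m4
value_counts of model:
model
m4    2
m0    1
Name: count, dtype: int64
reset_index():
  model  count
0    m4      2
1    m0      1
add column count_plus_2 = t['count'] + 2:
  model  count  count_plus_2
0    m4      2             4
1    m0      1             3
Then the max of column 'count_plus_2': 4

4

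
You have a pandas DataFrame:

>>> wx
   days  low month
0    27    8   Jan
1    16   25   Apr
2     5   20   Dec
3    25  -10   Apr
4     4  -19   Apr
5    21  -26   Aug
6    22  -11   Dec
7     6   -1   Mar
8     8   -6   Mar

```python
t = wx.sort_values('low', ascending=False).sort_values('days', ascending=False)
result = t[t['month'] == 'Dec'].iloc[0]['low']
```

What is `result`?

sort by low descending:
   days  low month
1    16   25   Apr
2     5   20   Dec
0    27    8   Jan
7     6   -1   Mar
8     8   -6   Mar
3    25  -10   Apr
6    22  -11   Dec
4     4  -19   Apr
5    21  -26   Aug
sort by days descending:
   days  low month
0    27    8   Jan
3    25  -10   Apr
6    22  -11   Dec
5    21  -26   Aug
1    16   25   Apr
8     8   -6   Mar
7     6   -1   Mar
2     5   20   Dec
4     4  -19   Apr
filter rows where month == 'Dec':
   days  low month
6    22  -11   Dec
2     5   20   Dec

-11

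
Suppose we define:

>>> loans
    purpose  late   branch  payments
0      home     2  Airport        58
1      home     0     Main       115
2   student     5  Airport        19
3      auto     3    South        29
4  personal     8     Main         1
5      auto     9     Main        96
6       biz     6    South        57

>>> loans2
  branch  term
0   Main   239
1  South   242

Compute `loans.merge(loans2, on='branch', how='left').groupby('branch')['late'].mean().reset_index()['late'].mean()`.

merge on 'branch' (how='left') → 7 rows:
    purpose  late   branch  payments   term
0      home     2  Airport        58    NaN
1      home     0     Main       115  239.0
2   student     5  Airport        19    NaN
3      auto     3    South        29  242.0
4  personal     8     Main         1  239.0
5      auto     9     Main        96  239.0
6       biz     6    South        57  242.0
group by branch, mean of late:
branch
Airport    3.500000
Main       5.666667
South      4.500000
Name: late, dtype: float64
reset_index():
    branch      late
0  Airport  3.500000
1     Main  5.666667
2    South  4.500000

4.55555555556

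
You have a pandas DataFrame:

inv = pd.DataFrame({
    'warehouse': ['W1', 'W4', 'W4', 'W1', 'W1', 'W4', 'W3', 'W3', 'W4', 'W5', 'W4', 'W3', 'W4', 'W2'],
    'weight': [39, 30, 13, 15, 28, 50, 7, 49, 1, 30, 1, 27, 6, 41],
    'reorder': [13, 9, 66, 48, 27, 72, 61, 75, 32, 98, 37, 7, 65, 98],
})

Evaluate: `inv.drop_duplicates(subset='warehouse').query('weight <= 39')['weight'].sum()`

106

drop duplicate warehouse (keep=first):
   warehouse  weight  reorder
0         W1      39       13
1         W4      30        9
6         W3       7       61
9         W5      30       98
13        W2      41       98
filter rows where weight <= 39:
  warehouse  weight  reorder
0        W1      39       13
1        W4      30        9
6        W3       7       61
9        W5      30       98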